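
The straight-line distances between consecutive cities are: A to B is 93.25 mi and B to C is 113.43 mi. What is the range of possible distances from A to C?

20.18 ≤ AC ≤ 206.68 mi

By the triangle inequality, |93.25 − 113.43| ≤ AC ≤ 93.25 + 113.43.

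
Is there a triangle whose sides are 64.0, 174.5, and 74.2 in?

The longest side is 174.5, but the other two sum to only 138.2.
138.2 < 174.5, so the triangle inequality fails.

No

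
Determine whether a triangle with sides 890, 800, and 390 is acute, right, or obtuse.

Compare the square of the longest side to the sum of squares of the other two: 390² + 800² = 792100 = 890².

right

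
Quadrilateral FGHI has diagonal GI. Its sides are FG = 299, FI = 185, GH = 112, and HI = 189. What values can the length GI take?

From triangle FGI: |299 − 185| < GI < 299 + 185, i.e. 114 < GI < 484.
From triangle HGI: 77 < GI < 301.
Both must hold, so GI lies in the intersection.

114 < GI < 301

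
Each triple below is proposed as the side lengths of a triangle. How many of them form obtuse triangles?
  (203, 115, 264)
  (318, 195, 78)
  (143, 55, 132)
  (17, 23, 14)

2

(203,115,264): 115²+203² = 54434 < 69696 = 264² → obtuse
(318,195,78): 78+195 ≤ 318, not a triangle
(143,55,132): 55²+132² = 20449 = 143² → right
(17,23,14): 14²+17² = 485 < 529 = 23² → obtuse
2 of the 4 are obtuse.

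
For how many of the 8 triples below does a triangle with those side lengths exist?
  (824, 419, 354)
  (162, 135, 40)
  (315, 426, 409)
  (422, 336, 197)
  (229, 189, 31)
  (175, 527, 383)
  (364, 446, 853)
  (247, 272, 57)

5

(354,419,824): 354+419 ≤ 824 → not valid
(40,135,162): 40+135 > 162 → valid
(315,409,426): 315+409 > 426 → valid
(197,336,422): 197+336 > 422 → valid
(31,189,229): 31+189 ≤ 229 → not valid
(175,383,527): 175+383 > 527 → valid
(364,446,853): 364+446 ≤ 853 → not valid
(57,247,272): 57+247 > 272 → valid
5 of the 8 triples form a triangle.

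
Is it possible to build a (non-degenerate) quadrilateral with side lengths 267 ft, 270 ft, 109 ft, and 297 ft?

A quadrilateral exists iff every side is shorter than the sum of the others — equivalently, the longest side is less than the sum of the rest.
Longest side 297 < 646 (sum of the remaining 3), so yes.

Yes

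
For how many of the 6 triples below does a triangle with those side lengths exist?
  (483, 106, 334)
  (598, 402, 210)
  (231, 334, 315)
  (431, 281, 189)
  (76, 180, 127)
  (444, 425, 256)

5

(106,334,483): 106+334 ≤ 483 → not valid
(210,402,598): 210+402 > 598 → valid
(231,315,334): 231+315 > 334 → valid
(189,281,431): 189+281 > 431 → valid
(76,127,180): 76+127 > 180 → valid
(256,425,444): 256+425 > 444 → valid
5 of the 6 triples form a triangle.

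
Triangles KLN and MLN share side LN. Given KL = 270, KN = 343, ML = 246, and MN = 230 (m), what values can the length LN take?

From triangle KLN: |270 − 343| < LN < 270 + 343, i.e. 73 < LN < 613.
From triangle MLN: 16 < LN < 476.
Both must hold, so LN lies in the intersection.

73 < LN < 476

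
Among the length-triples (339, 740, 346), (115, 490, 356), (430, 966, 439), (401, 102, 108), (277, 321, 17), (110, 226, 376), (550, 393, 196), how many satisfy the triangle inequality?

1

(339,346,740): 339+346 ≤ 740 → not valid
(115,356,490): 115+356 ≤ 490 → not valid
(430,439,966): 430+439 ≤ 966 → not valid
(102,108,401): 102+108 ≤ 401 → not valid
(17,277,321): 17+277 ≤ 321 → not valid
(110,226,376): 110+226 ≤ 376 → not valid
(196,393,550): 196+393 > 550 → valid
1 of the 7 triples forms a triangle.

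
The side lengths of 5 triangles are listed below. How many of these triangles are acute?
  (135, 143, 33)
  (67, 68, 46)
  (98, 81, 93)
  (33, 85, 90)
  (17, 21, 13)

(135,143,33): 33²+135² = 19314 < 20449 = 143² → obtuse
(67,68,46): 46²+67² = 6605 > 4624 = 68² → acute
(98,81,93): 81²+93² = 15210 > 9604 = 98² → acute
(33,85,90): 33²+85² = 8314 > 8100 = 90² → acute
(17,21,13): 13²+17² = 458 > 441 = 21² → acute
4 of the 5 are acute.

4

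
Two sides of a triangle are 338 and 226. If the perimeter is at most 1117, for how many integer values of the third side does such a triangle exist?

441

Triangle inequality: 112 < x < 564. Perimeter ≤ 1117 gives x ≤ 1117 − 338 − 226 = 553.
So 112 < x ≤ 553; integers 113 through 553: 441 values.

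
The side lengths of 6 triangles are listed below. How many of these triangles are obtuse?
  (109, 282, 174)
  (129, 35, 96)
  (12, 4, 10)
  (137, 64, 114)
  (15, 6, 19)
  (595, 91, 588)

(109,282,174): 109²+174² = 42157 < 79524 = 282² → obtuse
(129,35,96): 35²+96² = 10441 < 16641 = 129² → obtuse
(12,4,10): 4²+10² = 116 < 144 = 12² → obtuse
(137,64,114): 64²+114² = 17092 < 18769 = 137² → obtuse
(15,6,19): 6²+15² = 261 < 361 = 19² → obtuse
(595,91,588): 91²+588² = 354025 = 595² → right
5 of the 6 are obtuse.

5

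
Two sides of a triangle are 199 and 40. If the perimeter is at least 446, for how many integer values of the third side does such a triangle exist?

Triangle inequality: 159 < x < 239. Perimeter ≥ 446 gives x ≥ 446 − 199 − 40 = 207.
So 207 ≤ x < 239; integers 207 through 238: 32 values.

32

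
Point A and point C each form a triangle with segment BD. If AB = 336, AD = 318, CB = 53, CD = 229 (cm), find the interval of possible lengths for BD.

From triangle ABD: |336 − 318| < BD < 336 + 318, i.e. 18 < BD < 654.
From triangle CBD: 176 < BD < 282.
Both must hold, so BD lies in the intersection.

176 < BD < 282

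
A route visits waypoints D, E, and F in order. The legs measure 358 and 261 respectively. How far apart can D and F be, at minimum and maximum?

97 ≤ DF ≤ 619

By the triangle inequality, |358 − 261| ≤ DF ≤ 358 + 261.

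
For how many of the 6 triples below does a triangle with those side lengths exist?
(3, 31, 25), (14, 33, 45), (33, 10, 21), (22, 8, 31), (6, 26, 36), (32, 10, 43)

(3,25,31): 3+25 ≤ 31 → not valid
(14,33,45): 14+33 > 45 → valid
(10,21,33): 10+21 ≤ 33 → not valid
(8,22,31): 8+22 ≤ 31 → not valid
(6,26,36): 6+26 ≤ 36 → not valid
(10,32,43): 10+32 ≤ 43 → not valid
1 of the 6 triples forms a triangle.

1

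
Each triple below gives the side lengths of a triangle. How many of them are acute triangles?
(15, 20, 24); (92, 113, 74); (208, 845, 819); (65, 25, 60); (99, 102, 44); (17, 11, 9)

(15,20,24): 15²+20² = 625 > 576 = 24² → acute
(92,113,74): 74²+92² = 13940 > 12769 = 113² → acute
(208,845,819): 208²+819² = 714025 = 845² → right
(65,25,60): 25²+60² = 4225 = 65² → right
(99,102,44): 44²+99² = 11737 > 10404 = 102² → acute
(17,11,9): 9²+11² = 202 < 289 = 17² → obtuse
3 of the 6 are acute.

3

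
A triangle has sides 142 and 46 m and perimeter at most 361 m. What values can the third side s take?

96 < s ≤ 173

Triangle inequality alone gives 96 < s < 188.
The perimeter condition gives s ≤ 361 − 142 − 46 = 173.
Intersecting the two: 96 < s ≤ 173.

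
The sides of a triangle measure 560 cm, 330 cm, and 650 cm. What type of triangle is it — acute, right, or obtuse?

right

Compare the square of the longest side to the sum of squares of the other two: 330² + 560² = 422500 = 650².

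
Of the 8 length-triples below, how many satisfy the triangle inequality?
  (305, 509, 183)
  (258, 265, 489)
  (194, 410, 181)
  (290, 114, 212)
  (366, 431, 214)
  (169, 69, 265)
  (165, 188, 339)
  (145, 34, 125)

(183,305,509): 183+305 ≤ 509 → not valid
(258,265,489): 258+265 > 489 → valid
(181,194,410): 181+194 ≤ 410 → not valid
(114,212,290): 114+212 > 290 → valid
(214,366,431): 214+366 > 431 → valid
(69,169,265): 69+169 ≤ 265 → not valid
(165,188,339): 165+188 > 339 → valid
(34,125,145): 34+125 > 145 → valid
5 of the 8 triples form a triangle.

5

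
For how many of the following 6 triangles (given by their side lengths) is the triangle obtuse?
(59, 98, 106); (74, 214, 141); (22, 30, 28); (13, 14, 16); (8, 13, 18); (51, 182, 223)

3

(59,98,106): 59²+98² = 13085 > 11236 = 106² → acute
(74,214,141): 74²+141² = 25357 < 45796 = 214² → obtuse
(22,30,28): 22²+28² = 1268 > 900 = 30² → acute
(13,14,16): 13²+14² = 365 > 256 = 16² → acute
(8,13,18): 8²+13² = 233 < 324 = 18² → obtuse
(51,182,223): 51²+182² = 35725 < 49729 = 223² → obtuse
3 of the 6 are obtuse.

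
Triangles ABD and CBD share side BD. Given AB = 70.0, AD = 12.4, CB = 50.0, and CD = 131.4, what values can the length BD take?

From triangle ABD: |70.0 − 12.4| < BD < 70.0 + 12.4, i.e. 57.6 < BD < 82.4.
From triangle CBD: 81.4 < BD < 181.4.
Both must hold, so BD lies in the intersection.

81.4 < BD < 82.4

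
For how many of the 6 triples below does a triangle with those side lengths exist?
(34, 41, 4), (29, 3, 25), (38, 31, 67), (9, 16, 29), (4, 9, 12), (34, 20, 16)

(4,34,41): 4+34 ≤ 41 → not valid
(3,25,29): 3+25 ≤ 29 → not valid
(31,38,67): 31+38 > 67 → valid
(9,16,29): 9+16 ≤ 29 → not valid
(4,9,12): 4+9 > 12 → valid
(16,20,34): 16+20 > 34 → valid
3 of the 6 triples form a triangle.

3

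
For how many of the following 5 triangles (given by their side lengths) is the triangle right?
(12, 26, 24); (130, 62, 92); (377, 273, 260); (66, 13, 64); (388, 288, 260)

(12,26,24): 12²+24² = 720 > 676 = 26² → acute
(130,62,92): 62²+92² = 12308 < 16900 = 130² → obtuse
(377,273,260): 260²+273² = 142129 = 377² → right
(66,13,64): 13²+64² = 4265 < 4356 = 66² → obtuse
(388,288,260): 260²+288² = 150544 = 388² → right
2 of the 5 are right.

2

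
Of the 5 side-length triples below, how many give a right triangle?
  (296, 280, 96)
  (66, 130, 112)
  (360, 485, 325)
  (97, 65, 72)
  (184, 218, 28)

4

(296,280,96): 96²+280² = 87616 = 296² → right
(66,130,112): 66²+112² = 16900 = 130² → right
(360,485,325): 325²+360² = 235225 = 485² → right
(97,65,72): 65²+72² = 9409 = 97² → right
(184,218,28): 28+184 ≤ 218, not a triangle
4 of the 5 are right.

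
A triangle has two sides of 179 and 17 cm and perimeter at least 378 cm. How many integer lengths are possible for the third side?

14

Triangle inequality: 162 < x < 196. Perimeter ≥ 378 gives x ≥ 378 − 179 − 17 = 182.
So 182 ≤ x < 196; integers 182 through 195: 14 values.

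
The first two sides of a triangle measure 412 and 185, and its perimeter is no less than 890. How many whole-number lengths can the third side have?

Triangle inequality: 227 < x < 597. Perimeter ≥ 890 gives x ≥ 890 − 412 − 185 = 293.
So 293 ≤ x < 597; integers 293 through 596: 304 values.

304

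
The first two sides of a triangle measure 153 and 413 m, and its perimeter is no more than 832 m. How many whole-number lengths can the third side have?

6

Triangle inequality: 260 < x < 566. Perimeter ≤ 832 gives x ≤ 832 − 153 − 413 = 266.
So 260 < x ≤ 266; integers 261 through 266: 6 values.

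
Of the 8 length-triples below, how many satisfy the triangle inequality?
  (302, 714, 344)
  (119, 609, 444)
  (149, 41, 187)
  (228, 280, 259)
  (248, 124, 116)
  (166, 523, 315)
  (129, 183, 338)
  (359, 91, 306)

3

(302,344,714): 302+344 ≤ 714 → not valid
(119,444,609): 119+444 ≤ 609 → not valid
(41,149,187): 41+149 > 187 → valid
(228,259,280): 228+259 > 280 → valid
(116,124,248): 116+124 ≤ 248 → not valid
(166,315,523): 166+315 ≤ 523 → not valid
(129,183,338): 129+183 ≤ 338 → not valid
(91,306,359): 91+306 > 359 → valid
3 of the 8 triples form a triangle.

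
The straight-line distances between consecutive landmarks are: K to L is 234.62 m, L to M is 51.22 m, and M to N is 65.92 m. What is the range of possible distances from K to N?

117.48 ≤ KN ≤ 351.76 m

The maximum is all hops collinear in one direction: 234.62 + 51.22 + 65.92 = 351.76.
The longest hop is 234.62; the others sum to 117.14. Folding the others back against it leaves at least 234.62 − 117.14 = 117.48.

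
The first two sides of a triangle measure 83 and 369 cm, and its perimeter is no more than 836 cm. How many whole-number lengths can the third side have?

98

Triangle inequality: 286 < x < 452. Perimeter ≤ 836 gives x ≤ 836 − 83 − 369 = 384.
So 286 < x ≤ 384; integers 287 through 384: 98 values.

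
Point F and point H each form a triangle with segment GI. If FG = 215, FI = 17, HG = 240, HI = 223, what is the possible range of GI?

198 < GI < 232

From triangle FGI: |215 − 17| < GI < 215 + 17, i.e. 198 < GI < 232.
From triangle HGI: 17 < GI < 463.
Both must hold, so GI lies in the intersection.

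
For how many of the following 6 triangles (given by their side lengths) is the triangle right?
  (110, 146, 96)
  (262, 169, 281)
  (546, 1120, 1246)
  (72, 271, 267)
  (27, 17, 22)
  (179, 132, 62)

2

(110,146,96): 96²+110² = 21316 = 146² → right
(262,169,281): 169²+262² = 97205 > 78961 = 281² → acute
(546,1120,1246): 546²+1120² = 1552516 = 1246² → right
(72,271,267): 72²+267² = 76473 > 73441 = 271² → acute
(27,17,22): 17²+22² = 773 > 729 = 27² → acute
(179,132,62): 62²+132² = 21268 < 32041 = 179² → obtuse
2 of the 6 are right.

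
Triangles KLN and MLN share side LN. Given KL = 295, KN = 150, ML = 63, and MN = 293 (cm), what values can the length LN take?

230 < LN < 356

From triangle KLN: |295 − 150| < LN < 295 + 150, i.e. 145 < LN < 445.
From triangle MLN: 230 < LN < 356.
Both must hold, so LN lies in the intersection.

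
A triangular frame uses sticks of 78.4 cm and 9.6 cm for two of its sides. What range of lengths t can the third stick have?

68.8 < t < 88.0 (cm)

By the triangle inequality, t must be less than 78.4 + 9.6 = 88.0 and greater than |78.4 − 9.6| = 68.8.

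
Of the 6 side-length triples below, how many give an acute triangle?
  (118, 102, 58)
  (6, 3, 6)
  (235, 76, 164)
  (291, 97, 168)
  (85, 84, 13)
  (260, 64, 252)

1

(118,102,58): 58²+102² = 13768 < 13924 = 118² → obtuse
(6,3,6): 3²+6² = 45 > 36 = 6² → acute
(235,76,164): 76²+164² = 32672 < 55225 = 235² → obtuse
(291,97,168): 97+168 ≤ 291, not a triangle
(85,84,13): 13²+84² = 7225 = 85² → right
(260,64,252): 64²+252² = 67600 = 260² → right
1 of the 6 is acute.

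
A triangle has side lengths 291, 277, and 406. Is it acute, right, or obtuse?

Compare the square of the longest side to the sum of squares of the other two: 277² + 291² = 161410 < 164836 = 406².

obtuse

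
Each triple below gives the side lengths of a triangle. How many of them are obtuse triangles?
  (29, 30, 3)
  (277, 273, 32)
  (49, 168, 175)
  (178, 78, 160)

2

(29,30,3): 3²+29² = 850 < 900 = 30² → obtuse
(277,273,32): 32²+273² = 75553 < 76729 = 277² → obtuse
(49,168,175): 49²+168² = 30625 = 175² → right
(178,78,160): 78²+160² = 31684 = 178² → right
2 of the 4 are obtuse.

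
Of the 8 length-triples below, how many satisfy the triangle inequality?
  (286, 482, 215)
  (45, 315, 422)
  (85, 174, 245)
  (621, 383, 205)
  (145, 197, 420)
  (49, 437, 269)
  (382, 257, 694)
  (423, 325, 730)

(215,286,482): 215+286 > 482 → valid
(45,315,422): 45+315 ≤ 422 → not valid
(85,174,245): 85+174 > 245 → valid
(205,383,621): 205+383 ≤ 621 → not valid
(145,197,420): 145+197 ≤ 420 → not valid
(49,269,437): 49+269 ≤ 437 → not valid
(257,382,694): 257+382 ≤ 694 → not valid
(325,423,730): 325+423 > 730 → valid
3 of the 8 triples form a triangle.

3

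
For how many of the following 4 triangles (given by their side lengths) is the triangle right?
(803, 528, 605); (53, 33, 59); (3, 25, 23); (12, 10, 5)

1

(803,528,605): 528²+605² = 644809 = 803² → right
(53,33,59): 33²+53² = 3898 > 3481 = 59² → acute
(3,25,23): 3²+23² = 538 < 625 = 25² → obtuse
(12,10,5): 5²+10² = 125 < 144 = 12² → obtuse
1 of the 4 is right.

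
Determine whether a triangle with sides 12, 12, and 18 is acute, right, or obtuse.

Compare the square of the longest side to the sum of squares of the other two: 12² + 12² = 288 < 324 = 18².

obtuse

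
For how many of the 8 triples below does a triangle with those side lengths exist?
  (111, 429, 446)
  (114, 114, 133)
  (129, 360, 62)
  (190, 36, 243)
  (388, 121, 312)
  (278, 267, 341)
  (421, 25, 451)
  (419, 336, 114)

5

(111,429,446): 111+429 > 446 → valid
(114,114,133): 114+114 > 133 → valid
(62,129,360): 62+129 ≤ 360 → not valid
(36,190,243): 36+190 ≤ 243 → not valid
(121,312,388): 121+312 > 388 → valid
(267,278,341): 267+278 > 341 → valid
(25,421,451): 25+421 ≤ 451 → not valid
(114,336,419): 114+336 > 419 → valid
5 of the 8 triples form a triangle.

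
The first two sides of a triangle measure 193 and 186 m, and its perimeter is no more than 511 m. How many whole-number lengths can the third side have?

125

Triangle inequality: 7 < x < 379. Perimeter ≤ 511 gives x ≤ 511 − 193 − 186 = 132.
So 7 < x ≤ 132; integers 8 through 132: 125 values.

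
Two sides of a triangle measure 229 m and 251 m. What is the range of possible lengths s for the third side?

22 < s < 480

By the triangle inequality, s must be less than 229 + 251 = 480 and greater than |229 − 251| = 22.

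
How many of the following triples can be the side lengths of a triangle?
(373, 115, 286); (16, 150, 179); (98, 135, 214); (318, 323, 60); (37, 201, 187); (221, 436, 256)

(115,286,373): 115+286 > 373 → valid
(16,150,179): 16+150 ≤ 179 → not valid
(98,135,214): 98+135 > 214 → valid
(60,318,323): 60+318 > 323 → valid
(37,187,201): 37+187 > 201 → valid
(221,256,436): 221+256 > 436 → valid
5 of the 6 triples form a triangle.

5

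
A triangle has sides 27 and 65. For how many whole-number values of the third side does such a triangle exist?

The third side lies in the open interval (38, 92).
Integers from 39 to 91 inclusive: 91 − 39 + 1 = 53.

53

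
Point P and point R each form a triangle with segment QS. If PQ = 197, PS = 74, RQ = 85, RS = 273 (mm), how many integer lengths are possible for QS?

From triangle PQS: 123 < QS < 271.
From triangle RQS: 188 < QS < 358.
Intersection: 188 < QS < 271, so integers 189 through 270: 82 values.

82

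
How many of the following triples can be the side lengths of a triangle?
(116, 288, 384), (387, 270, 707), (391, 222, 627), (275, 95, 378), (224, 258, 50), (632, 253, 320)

(116,288,384): 116+288 > 384 → valid
(270,387,707): 270+387 ≤ 707 → not valid
(222,391,627): 222+391 ≤ 627 → not valid
(95,275,378): 95+275 ≤ 378 → not valid
(50,224,258): 50+224 > 258 → valid
(253,320,632): 253+320 ≤ 632 → not valid
2 of the 6 triples form a triangle.

2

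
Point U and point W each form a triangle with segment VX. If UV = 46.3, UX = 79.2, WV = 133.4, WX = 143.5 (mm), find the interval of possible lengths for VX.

From triangle UVX: |46.3 − 79.2| < VX < 46.3 + 79.2, i.e. 32.9 < VX < 125.5.
From triangle WVX: 10.1 < VX < 276.9.
Both must hold, so VX lies in the intersection.

32.9 < VX < 125.5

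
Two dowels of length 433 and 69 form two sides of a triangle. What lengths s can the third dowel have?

By the triangle inequality, s must be less than 433 + 69 = 502 and greater than |433 − 69| = 364.

364 < s < 502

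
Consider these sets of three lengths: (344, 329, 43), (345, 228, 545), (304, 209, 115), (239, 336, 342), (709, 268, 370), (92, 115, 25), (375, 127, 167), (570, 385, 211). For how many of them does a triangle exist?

6

(43,329,344): 43+329 > 344 → valid
(228,345,545): 228+345 > 545 → valid
(115,209,304): 115+209 > 304 → valid
(239,336,342): 239+336 > 342 → valid
(268,370,709): 268+370 ≤ 709 → not valid
(25,92,115): 25+92 > 115 → valid
(127,167,375): 127+167 ≤ 375 → not valid
(211,385,570): 211+385 > 570 → valid
6 of the 8 triples form a triangle.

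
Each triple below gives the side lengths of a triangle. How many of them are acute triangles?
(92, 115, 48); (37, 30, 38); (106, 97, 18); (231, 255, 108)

1

(92,115,48): 48²+92² = 10768 < 13225 = 115² → obtuse
(37,30,38): 30²+37² = 2269 > 1444 = 38² → acute
(106,97,18): 18²+97² = 9733 < 11236 = 106² → obtuse
(231,255,108): 108²+231² = 65025 = 255² → right
1 of the 4 is acute.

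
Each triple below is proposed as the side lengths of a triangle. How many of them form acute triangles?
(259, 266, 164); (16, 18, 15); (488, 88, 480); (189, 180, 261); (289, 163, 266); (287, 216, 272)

(259,266,164): 164²+259² = 93977 > 70756 = 266² → acute
(16,18,15): 15²+16² = 481 > 324 = 18² → acute
(488,88,480): 88²+480² = 238144 = 488² → right
(189,180,261): 180²+189² = 68121 = 261² → right
(289,163,266): 163²+266² = 97325 > 83521 = 289² → acute
(287,216,272): 216²+272² = 120640 > 82369 = 287² → acute
4 of the 6 are acute.

4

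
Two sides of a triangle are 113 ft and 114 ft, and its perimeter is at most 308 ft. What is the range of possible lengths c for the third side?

Triangle inequality alone gives 1 < c < 227.
The perimeter condition gives c ≤ 308 − 113 − 114 = 81.
Intersecting the two: 1 < c ≤ 81.

1 < c ≤ 81 ft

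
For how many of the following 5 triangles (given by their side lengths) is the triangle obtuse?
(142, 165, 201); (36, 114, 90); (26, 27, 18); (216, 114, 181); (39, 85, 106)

3

(142,165,201): 142²+165² = 47389 > 40401 = 201² → acute
(36,114,90): 36²+90² = 9396 < 12996 = 114² → obtuse
(26,27,18): 18²+26² = 1000 > 729 = 27² → acute
(216,114,181): 114²+181² = 45757 < 46656 = 216² → obtuse
(39,85,106): 39²+85² = 8746 < 11236 = 106² → obtuse
3 of the 5 are obtuse.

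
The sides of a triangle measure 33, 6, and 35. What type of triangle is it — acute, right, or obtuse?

obtuse

Compare the square of the longest side to the sum of squares of the other two: 6² + 33² = 1125 < 1225 = 35².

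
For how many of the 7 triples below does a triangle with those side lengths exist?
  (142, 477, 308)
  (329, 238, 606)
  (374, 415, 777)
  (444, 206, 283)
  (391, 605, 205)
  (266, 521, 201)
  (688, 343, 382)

(142,308,477): 142+308 ≤ 477 → not valid
(238,329,606): 238+329 ≤ 606 → not valid
(374,415,777): 374+415 > 777 → valid
(206,283,444): 206+283 > 444 → valid
(205,391,605): 205+391 ≤ 605 → not valid
(201,266,521): 201+266 ≤ 521 → not valid
(343,382,688): 343+382 > 688 → valid
3 of the 7 triples form a triangle.

3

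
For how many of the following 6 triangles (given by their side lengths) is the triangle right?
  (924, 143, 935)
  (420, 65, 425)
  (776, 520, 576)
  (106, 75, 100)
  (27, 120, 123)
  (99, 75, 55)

(924,143,935): 143²+924² = 874225 = 935² → right
(420,65,425): 65²+420² = 180625 = 425² → right
(776,520,576): 520²+576² = 602176 = 776² → right
(106,75,100): 75²+100² = 15625 > 11236 = 106² → acute
(27,120,123): 27²+120² = 15129 = 123² → right
(99,75,55): 55²+75² = 8650 < 9801 = 99² → obtuse
4 of the 6 are right.

4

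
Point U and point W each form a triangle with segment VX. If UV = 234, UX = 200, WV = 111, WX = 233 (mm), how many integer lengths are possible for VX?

From triangle UVX: 34 < VX < 434.
From triangle WVX: 122 < VX < 344.
Intersection: 122 < VX < 344, so integers 123 through 343: 221 values.

221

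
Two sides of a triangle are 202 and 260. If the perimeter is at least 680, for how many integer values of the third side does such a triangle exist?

Triangle inequality: 58 < x < 462. Perimeter ≥ 680 gives x ≥ 680 − 202 − 260 = 218.
So 218 ≤ x < 462; integers 218 through 461: 244 values.

244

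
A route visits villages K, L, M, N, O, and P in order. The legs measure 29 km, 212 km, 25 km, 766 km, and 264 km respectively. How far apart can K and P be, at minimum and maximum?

236 ≤ KP ≤ 1296 km

The maximum is all hops collinear in one direction: 29 + 212 + 25 + 766 + 264 = 1296.
The longest hop is 766; the others sum to 530. Folding the others back against it leaves at least 766 − 530 = 236.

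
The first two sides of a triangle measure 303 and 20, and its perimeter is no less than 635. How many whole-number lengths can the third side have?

Triangle inequality: 283 < x < 323. Perimeter ≥ 635 gives x ≥ 635 − 303 − 20 = 312.
So 312 ≤ x < 323; integers 312 through 322: 11 values.

11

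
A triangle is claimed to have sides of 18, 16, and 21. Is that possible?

Yes

The longest side is 21, and the other two sum to 34.
Since 34 > 21, the triangle inequality holds.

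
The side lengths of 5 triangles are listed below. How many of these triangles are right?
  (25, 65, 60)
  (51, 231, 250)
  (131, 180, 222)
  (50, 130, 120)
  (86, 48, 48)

(25,65,60): 25²+60² = 4225 = 65² → right
(51,231,250): 51²+231² = 55962 < 62500 = 250² → obtuse
(131,180,222): 131²+180² = 49561 > 49284 = 222² → acute
(50,130,120): 50²+120² = 16900 = 130² → right
(86,48,48): 48²+48² = 4608 < 7396 = 86² → obtuse
2 of the 5 are right.

2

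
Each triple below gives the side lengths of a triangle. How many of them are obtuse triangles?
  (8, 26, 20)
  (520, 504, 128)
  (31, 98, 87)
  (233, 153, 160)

(8,26,20): 8²+20² = 464 < 676 = 26² → obtuse
(520,504,128): 128²+504² = 270400 = 520² → right
(31,98,87): 31²+87² = 8530 < 9604 = 98² → obtuse
(233,153,160): 153²+160² = 49009 < 54289 = 233² → obtuse
3 of the 4 are obtuse.

3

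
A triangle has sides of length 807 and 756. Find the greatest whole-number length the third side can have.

The third side must be strictly less than 807 + 756 = 1563.
The largest integer below 1563 is 1562.

1562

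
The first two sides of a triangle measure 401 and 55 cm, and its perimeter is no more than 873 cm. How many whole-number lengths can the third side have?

71

Triangle inequality: 346 < x < 456. Perimeter ≤ 873 gives x ≤ 873 − 401 − 55 = 417.
So 346 < x ≤ 417; integers 347 through 417: 71 values.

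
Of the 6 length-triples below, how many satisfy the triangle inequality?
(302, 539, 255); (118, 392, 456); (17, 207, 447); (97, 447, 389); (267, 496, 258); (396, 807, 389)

(255,302,539): 255+302 > 539 → valid
(118,392,456): 118+392 > 456 → valid
(17,207,447): 17+207 ≤ 447 → not valid
(97,389,447): 97+389 > 447 → valid
(258,267,496): 258+267 > 496 → valid
(389,396,807): 389+396 ≤ 807 → not valid
4 of the 6 triples form a triangle.

4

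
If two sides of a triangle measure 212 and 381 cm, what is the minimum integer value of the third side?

The third side must be strictly greater than |212 − 381| = 169.
The smallest integer above 169 is 170.

170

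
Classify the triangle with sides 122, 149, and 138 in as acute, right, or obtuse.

Compare the square of the longest side to the sum of squares of the other two: 122² + 138² = 33928 > 22201 = 149².

acute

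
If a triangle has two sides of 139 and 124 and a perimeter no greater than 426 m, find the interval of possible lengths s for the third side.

15 < s ≤ 163 m

Triangle inequality alone gives 15 < s < 263.
The perimeter condition gives s ≤ 426 − 139 − 124 = 163.
Intersecting the two: 15 < s ≤ 163.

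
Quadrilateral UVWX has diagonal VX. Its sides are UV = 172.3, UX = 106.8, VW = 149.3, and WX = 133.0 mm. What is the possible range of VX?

From triangle UVX: |172.3 − 106.8| < VX < 172.3 + 106.8, i.e. 65.5 < VX < 279.1.
From triangle WVX: 16.3 < VX < 282.3.
Both must hold, so VX lies in the intersection.

65.5 < VX < 279.1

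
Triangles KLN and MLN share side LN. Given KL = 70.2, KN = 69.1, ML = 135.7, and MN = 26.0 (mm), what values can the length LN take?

109.7 < LN < 139.3

From triangle KLN: |70.2 − 69.1| < LN < 70.2 + 69.1, i.e. 1.1 < LN < 139.3.
From triangle MLN: 109.7 < LN < 161.7.
Both must hold, so LN lies in the intersection.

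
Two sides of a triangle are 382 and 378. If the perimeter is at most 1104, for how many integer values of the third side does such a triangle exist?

Triangle inequality: 4 < x < 760. Perimeter ≤ 1104 gives x ≤ 1104 − 382 − 378 = 344.
So 4 < x ≤ 344; integers 5 through 344: 340 values.

340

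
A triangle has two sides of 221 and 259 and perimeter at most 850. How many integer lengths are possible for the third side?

332

Triangle inequality: 38 < x < 480. Perimeter ≤ 850 gives x ≤ 850 − 221 − 259 = 370.
So 38 < x ≤ 370; integers 39 through 370: 332 values.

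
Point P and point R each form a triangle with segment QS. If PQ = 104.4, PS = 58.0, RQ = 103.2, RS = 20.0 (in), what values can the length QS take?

From triangle PQS: |104.4 − 58.0| < QS < 104.4 + 58.0, i.e. 46.4 < QS < 162.4.
From triangle RQS: 83.2 < QS < 123.2.
Both must hold, so QS lies in the intersection.

83.2 < QS < 123.2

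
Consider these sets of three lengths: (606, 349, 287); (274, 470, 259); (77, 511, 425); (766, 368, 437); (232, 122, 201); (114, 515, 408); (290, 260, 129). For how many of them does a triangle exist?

(287,349,606): 287+349 > 606 → valid
(259,274,470): 259+274 > 470 → valid
(77,425,511): 77+425 ≤ 511 → not valid
(368,437,766): 368+437 > 766 → valid
(122,201,232): 122+201 > 232 → valid
(114,408,515): 114+408 > 515 → valid
(129,260,290): 129+260 > 290 → valid
6 of the 7 triples form a triangle.

6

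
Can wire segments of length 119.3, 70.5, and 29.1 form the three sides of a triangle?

The longest side is 119.3, but the other two sum to only 99.6.
99.6 < 119.3, so the triangle inequality fails.

No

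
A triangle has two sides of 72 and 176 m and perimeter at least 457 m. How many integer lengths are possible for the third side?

39

Triangle inequality: 104 < x < 248. Perimeter ≥ 457 gives x ≥ 457 − 72 − 176 = 209.
So 209 ≤ x < 248; integers 209 through 247: 39 values.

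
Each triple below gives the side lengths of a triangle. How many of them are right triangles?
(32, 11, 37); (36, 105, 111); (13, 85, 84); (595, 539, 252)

3

(32,11,37): 11²+32² = 1145 < 1369 = 37² → obtuse
(36,105,111): 36²+105² = 12321 = 111² → right
(13,85,84): 13²+84² = 7225 = 85² → right
(595,539,252): 252²+539² = 354025 = 595² → right
3 of the 4 are right.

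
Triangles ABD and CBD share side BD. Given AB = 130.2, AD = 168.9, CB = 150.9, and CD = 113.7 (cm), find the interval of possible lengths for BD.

From triangle ABD: |130.2 − 168.9| < BD < 130.2 + 168.9, i.e. 38.7 < BD < 299.1.
From triangle CBD: 37.2 < BD < 264.6.
Both must hold, so BD lies in the intersection.

38.7 < BD < 264.6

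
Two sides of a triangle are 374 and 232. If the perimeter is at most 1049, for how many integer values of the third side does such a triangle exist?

Triangle inequality: 142 < x < 606. Perimeter ≤ 1049 gives x ≤ 1049 − 374 − 232 = 443.
So 142 < x ≤ 443; integers 143 through 443: 301 values.

301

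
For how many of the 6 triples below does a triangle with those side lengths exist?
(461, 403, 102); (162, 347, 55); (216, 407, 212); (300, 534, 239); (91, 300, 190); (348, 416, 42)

3

(102,403,461): 102+403 > 461 → valid
(55,162,347): 55+162 ≤ 347 → not valid
(212,216,407): 212+216 > 407 → valid
(239,300,534): 239+300 > 534 → valid
(91,190,300): 91+190 ≤ 300 → not valid
(42,348,416): 42+348 ≤ 416 → not valid
3 of the 6 triples form a triangle.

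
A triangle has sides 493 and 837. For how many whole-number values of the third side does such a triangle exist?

985

The third side lies in the open interval (344, 1330).
Integers from 345 to 1329 inclusive: 1329 − 345 + 1 = 985.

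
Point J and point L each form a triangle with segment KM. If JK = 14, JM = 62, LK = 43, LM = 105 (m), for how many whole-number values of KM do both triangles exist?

From triangle JKM: 48 < KM < 76.
From triangle LKM: 62 < KM < 148.
Intersection: 62 < KM < 76, so integers 63 through 75: 13 values.

13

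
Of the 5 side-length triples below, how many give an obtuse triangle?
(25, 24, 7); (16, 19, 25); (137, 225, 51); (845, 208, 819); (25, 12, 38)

1

(25,24,7): 7²+24² = 625 = 25² → right
(16,19,25): 16²+19² = 617 < 625 = 25² → obtuse
(137,225,51): 51+137 ≤ 225, not a triangle
(845,208,819): 208²+819² = 714025 = 845² → right
(25,12,38): 12+25 ≤ 38, not a triangle
1 of the 5 is obtuse.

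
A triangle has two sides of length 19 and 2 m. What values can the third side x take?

17 < x < 21

By the triangle inequality, x must be less than 19 + 2 = 21 and greater than |19 − 2| = 17.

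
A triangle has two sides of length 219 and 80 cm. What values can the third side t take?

139 < t < 299

By the triangle inequality, t must be less than 219 + 80 = 299 and greater than |219 − 80| = 139.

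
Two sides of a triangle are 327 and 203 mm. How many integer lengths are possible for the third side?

The third side lies in the open interval (124, 530).
Integers from 125 to 529 inclusive: 529 − 125 + 1 = 405.

405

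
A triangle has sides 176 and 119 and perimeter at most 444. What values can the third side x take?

57 < x ≤ 149

Triangle inequality alone gives 57 < x < 295.
The perimeter condition gives x ≤ 444 − 176 − 119 = 149.
Intersecting the two: 57 < x ≤ 149.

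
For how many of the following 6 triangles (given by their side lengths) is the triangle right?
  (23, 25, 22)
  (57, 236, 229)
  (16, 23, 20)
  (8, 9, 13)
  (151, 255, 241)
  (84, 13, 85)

(23,25,22): 22²+23² = 1013 > 625 = 25² → acute
(57,236,229): 57²+229² = 55690 < 55696 = 236² → obtuse
(16,23,20): 16²+20² = 656 > 529 = 23² → acute
(8,9,13): 8²+9² = 145 < 169 = 13² → obtuse
(151,255,241): 151²+241² = 80882 > 65025 = 255² → acute
(84,13,85): 13²+84² = 7225 = 85² → right
1 of the 6 is right.

1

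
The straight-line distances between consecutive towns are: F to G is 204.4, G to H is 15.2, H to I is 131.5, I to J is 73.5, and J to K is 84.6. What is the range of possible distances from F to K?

The maximum is all hops collinear in one direction: 204.4 + 15.2 + 131.5 + 73.5 + 84.6 = 509.2.
The longest hop is 204.4; the others sum to 304.8. Since 204.4 ≤ 304.8, the path can fold back on itself completely, so the minimum distance is 0.

0 ≤ FK ≤ 509.2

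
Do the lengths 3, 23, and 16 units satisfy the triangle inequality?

The longest side is 23, but the other two sum to only 19.
19 < 23, so the triangle inequality fails.

No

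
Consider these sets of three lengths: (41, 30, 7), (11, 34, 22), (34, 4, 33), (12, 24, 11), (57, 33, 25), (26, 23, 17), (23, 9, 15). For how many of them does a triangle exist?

4

(7,30,41): 7+30 ≤ 41 → not valid
(11,22,34): 11+22 ≤ 34 → not valid
(4,33,34): 4+33 > 34 → valid
(11,12,24): 11+12 ≤ 24 → not valid
(25,33,57): 25+33 > 57 → valid
(17,23,26): 17+23 > 26 → valid
(9,15,23): 9+15 > 23 → valid
4 of the 7 triples form a triangle.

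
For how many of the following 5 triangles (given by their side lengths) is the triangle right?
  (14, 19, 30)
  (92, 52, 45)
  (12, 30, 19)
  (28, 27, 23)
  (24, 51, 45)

(14,19,30): 14²+19² = 557 < 900 = 30² → obtuse
(92,52,45): 45²+52² = 4729 < 8464 = 92² → obtuse
(12,30,19): 12²+19² = 505 < 900 = 30² → obtuse
(28,27,23): 23²+27² = 1258 > 784 = 28² → acute
(24,51,45): 24²+45² = 2601 = 51² → right
1 of the 5 is right.

1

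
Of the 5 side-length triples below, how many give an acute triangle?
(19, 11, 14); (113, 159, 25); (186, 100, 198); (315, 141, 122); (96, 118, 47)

1

(19,11,14): 11²+14² = 317 < 361 = 19² → obtuse
(113,159,25): 25+113 ≤ 159, not a triangle
(186,100,198): 100²+186² = 44596 > 39204 = 198² → acute
(315,141,122): 122+141 ≤ 315, not a triangle
(96,118,47): 47²+96² = 11425 < 13924 = 118² → obtuse
1 of the 5 is acute.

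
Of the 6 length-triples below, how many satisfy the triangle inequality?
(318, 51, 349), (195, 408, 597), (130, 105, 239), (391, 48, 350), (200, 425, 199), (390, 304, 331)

4

(51,318,349): 51+318 > 349 → valid
(195,408,597): 195+408 > 597 → valid
(105,130,239): 105+130 ≤ 239 → not valid
(48,350,391): 48+350 > 391 → valid
(199,200,425): 199+200 ≤ 425 → not valid
(304,331,390): 304+331 > 390 → valid
4 of the 6 triples form a triangle.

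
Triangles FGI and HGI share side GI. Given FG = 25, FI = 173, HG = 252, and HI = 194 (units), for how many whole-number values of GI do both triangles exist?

From triangle FGI: 148 < GI < 198.
From triangle HGI: 58 < GI < 446.
Intersection: 148 < GI < 198, so integers 149 through 197: 49 values.

49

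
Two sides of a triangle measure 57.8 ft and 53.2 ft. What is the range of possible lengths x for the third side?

4.6 < x < 111.0

By the triangle inequality, x must be less than 57.8 + 53.2 = 111.0 and greater than |57.8 − 53.2| = 4.6.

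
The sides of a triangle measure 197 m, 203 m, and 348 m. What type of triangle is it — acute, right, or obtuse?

obtuse

Compare the square of the longest side to the sum of squares of the other two: 197² + 203² = 80018 < 121104 = 348².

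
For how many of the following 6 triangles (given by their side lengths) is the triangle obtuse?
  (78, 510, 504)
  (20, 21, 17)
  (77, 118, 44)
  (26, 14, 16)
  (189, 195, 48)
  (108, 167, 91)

3

(78,510,504): 78²+504² = 260100 = 510² → right
(20,21,17): 17²+20² = 689 > 441 = 21² → acute
(77,118,44): 44²+77² = 7865 < 13924 = 118² → obtuse
(26,14,16): 14²+16² = 452 < 676 = 26² → obtuse
(189,195,48): 48²+189² = 38025 = 195² → right
(108,167,91): 91²+108² = 19945 < 27889 = 167² → obtuse
3 of the 6 are obtuse.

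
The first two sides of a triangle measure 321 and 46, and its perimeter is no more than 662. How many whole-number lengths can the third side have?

20

Triangle inequality: 275 < x < 367. Perimeter ≤ 662 gives x ≤ 662 − 321 − 46 = 295.
So 275 < x ≤ 295; integers 276 through 295: 20 values.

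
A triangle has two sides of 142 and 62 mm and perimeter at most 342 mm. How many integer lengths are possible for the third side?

Triangle inequality: 80 < x < 204. Perimeter ≤ 342 gives x ≤ 342 − 142 − 62 = 138.
So 80 < x ≤ 138; integers 81 through 138: 58 values.

58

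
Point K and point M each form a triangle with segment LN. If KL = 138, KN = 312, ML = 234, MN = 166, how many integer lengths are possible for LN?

225

From triangle KLN: 174 < LN < 450.
From triangle MLN: 68 < LN < 400.
Intersection: 174 < LN < 400, so integers 175 through 399: 225 values.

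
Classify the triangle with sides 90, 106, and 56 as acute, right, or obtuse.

Compare the square of the longest side to the sum of squares of the other two: 56² + 90² = 11236 = 106².

right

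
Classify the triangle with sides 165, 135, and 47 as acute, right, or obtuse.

Compare the square of the longest side to the sum of squares of the other two: 47² + 135² = 20434 < 27225 = 165².

obtuse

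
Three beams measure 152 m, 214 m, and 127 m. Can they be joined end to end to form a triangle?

The longest side is 214, and the other two sum to 279.
Since 279 > 214, the triangle inequality holds.

Yes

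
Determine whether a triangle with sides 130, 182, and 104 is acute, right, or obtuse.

obtuse

Compare the square of the longest side to the sum of squares of the other two: 104² + 130² = 27716 < 33124 = 182².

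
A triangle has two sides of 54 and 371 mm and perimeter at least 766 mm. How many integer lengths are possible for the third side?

84

Triangle inequality: 317 < x < 425. Perimeter ≥ 766 gives x ≥ 766 − 54 − 371 = 341.
So 341 ≤ x < 425; integers 341 through 424: 84 values.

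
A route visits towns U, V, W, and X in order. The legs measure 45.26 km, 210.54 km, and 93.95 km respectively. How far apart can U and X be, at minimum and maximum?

71.33 ≤ UX ≤ 349.75 km

The maximum is all hops collinear in one direction: 45.26 + 210.54 + 93.95 = 349.75.
The longest hop is 210.54; the others sum to 139.21. Folding the others back against it leaves at least 210.54 − 139.21 = 71.33.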